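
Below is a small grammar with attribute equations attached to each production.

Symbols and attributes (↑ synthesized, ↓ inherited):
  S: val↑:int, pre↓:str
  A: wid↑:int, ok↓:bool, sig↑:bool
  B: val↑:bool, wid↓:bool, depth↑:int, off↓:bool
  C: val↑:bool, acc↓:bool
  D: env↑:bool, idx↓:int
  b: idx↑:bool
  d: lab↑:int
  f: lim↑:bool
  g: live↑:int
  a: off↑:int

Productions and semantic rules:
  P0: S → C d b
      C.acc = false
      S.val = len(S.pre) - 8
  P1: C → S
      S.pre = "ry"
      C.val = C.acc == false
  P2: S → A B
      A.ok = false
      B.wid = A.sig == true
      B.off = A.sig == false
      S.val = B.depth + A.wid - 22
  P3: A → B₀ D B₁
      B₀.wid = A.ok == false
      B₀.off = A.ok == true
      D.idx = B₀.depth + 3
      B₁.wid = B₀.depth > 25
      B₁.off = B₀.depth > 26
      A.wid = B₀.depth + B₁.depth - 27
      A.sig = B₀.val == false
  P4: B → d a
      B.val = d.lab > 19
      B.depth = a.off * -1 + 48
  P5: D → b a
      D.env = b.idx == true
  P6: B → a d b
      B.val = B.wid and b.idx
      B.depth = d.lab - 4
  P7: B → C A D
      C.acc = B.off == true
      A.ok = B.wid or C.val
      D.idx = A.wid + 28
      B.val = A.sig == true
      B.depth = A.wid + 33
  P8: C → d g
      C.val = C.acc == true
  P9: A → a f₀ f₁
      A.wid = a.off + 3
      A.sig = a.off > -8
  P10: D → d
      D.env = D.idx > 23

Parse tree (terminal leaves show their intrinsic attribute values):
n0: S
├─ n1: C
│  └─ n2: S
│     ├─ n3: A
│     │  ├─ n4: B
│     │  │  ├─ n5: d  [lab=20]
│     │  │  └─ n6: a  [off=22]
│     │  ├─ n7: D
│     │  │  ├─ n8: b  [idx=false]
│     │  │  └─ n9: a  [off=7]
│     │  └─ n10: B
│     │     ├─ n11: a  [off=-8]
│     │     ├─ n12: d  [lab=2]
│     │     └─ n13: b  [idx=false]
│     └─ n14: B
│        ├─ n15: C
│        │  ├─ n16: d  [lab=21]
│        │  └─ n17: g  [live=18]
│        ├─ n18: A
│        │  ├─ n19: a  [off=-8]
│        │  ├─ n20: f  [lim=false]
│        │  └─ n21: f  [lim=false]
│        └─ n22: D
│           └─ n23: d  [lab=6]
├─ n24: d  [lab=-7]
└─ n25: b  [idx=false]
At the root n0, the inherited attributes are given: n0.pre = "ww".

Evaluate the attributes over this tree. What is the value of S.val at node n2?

1. n0.pre = "ww"  [given at root]
2. n1.acc = false  [false]
3. n2.pre = "ry"  ["ry"]
4. n3.ok = false  [false]
5. n4.wid = true  [A.ok == false]
6. n4.off = false  [A.ok == true]
7. n5.lab = 20  [terminal]
8. n6.off = 22  [terminal]
9. n4.val = true  [d.lab > 19]
10. n4.depth = 26  [a.off * -1 + 48]
11. n7.idx = 29  [B₀.depth + 3]
12. n8.idx = false  [terminal]
13. n9.off = 7  [terminal]
14. n7.env = false  [b.idx == true]
15. n10.wid = true  [B₀.depth > 25]
16. n10.off = false  [B₀.depth > 26]
17. n11.off = -8  [terminal]
18. n12.lab = 2  [terminal]
19. n13.idx = false  [terminal]
20. n10.val = false  [B.wid and b.idx]
21. n10.depth = -2  [d.lab - 4]
22. n3.wid = -3  [B₀.depth + B₁.depth - 27]
23. n3.sig = false  [B₀.val == false]
24. n14.wid = false  [A.sig == true]
25. n14.off = true  [A.sig == false]
26. n15.acc = true  [B.off == true]
27. n16.lab = 21  [terminal]
28. n17.live = 18  [terminal]
29. n15.val = true  [C.acc == true]
30. n18.ok = true  [B.wid or C.val]
31. n19.off = -8  [terminal]
32. n20.lim = false  [terminal]
33. n21.lim = false  [terminal]
34. n18.wid = -5  [a.off + 3]
35. n18.sig = false  [a.off > -8]
36. n22.idx = 23  [A.wid + 28]
37. n23.lab = 6  [terminal]
38. n22.env = false  [D.idx > 23]
39. n14.val = false  [A.sig == true]
40. n14.depth = 28  [A.wid + 33]
41. n2.val = 3  [B.depth + A.wid - 22]
42. n1.val = true  [C.acc == false]
43. n24.lab = -7  [terminal]
44. n25.idx = false  [terminal]
45. n0.val = -6  [len(S.pre) - 8]

3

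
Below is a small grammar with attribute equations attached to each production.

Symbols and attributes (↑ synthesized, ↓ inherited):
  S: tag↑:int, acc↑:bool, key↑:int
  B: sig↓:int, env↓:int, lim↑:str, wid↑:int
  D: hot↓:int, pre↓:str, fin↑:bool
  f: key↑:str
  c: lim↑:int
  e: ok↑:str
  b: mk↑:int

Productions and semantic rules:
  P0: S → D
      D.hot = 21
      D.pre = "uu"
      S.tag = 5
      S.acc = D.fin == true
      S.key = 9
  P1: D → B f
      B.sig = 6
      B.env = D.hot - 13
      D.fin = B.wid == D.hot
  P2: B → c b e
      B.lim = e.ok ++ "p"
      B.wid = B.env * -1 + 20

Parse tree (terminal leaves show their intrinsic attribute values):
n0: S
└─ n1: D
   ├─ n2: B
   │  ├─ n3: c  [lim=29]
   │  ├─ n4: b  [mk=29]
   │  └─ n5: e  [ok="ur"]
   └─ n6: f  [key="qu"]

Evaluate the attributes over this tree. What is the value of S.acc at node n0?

1. n1.hot = 21  [21]
2. n1.pre = "uu"  ["uu"]
3. n2.sig = 6  [6]
4. n2.env = 8  [D.hot - 13]
5. n3.lim = 29  [terminal]
6. n4.mk = 29  [terminal]
7. n5.ok = "ur"  [terminal]
8. n2.lim = "urp"  [e.ok ++ "p"]
9. n2.wid = 12  [B.env * -1 + 20]
10. n6.key = "qu"  [terminal]
11. n1.fin = false  [B.wid == D.hot]
12. n0.tag = 5  [5]
13. n0.acc = false  [D.fin == true]
14. n0.key = 9  [9]

false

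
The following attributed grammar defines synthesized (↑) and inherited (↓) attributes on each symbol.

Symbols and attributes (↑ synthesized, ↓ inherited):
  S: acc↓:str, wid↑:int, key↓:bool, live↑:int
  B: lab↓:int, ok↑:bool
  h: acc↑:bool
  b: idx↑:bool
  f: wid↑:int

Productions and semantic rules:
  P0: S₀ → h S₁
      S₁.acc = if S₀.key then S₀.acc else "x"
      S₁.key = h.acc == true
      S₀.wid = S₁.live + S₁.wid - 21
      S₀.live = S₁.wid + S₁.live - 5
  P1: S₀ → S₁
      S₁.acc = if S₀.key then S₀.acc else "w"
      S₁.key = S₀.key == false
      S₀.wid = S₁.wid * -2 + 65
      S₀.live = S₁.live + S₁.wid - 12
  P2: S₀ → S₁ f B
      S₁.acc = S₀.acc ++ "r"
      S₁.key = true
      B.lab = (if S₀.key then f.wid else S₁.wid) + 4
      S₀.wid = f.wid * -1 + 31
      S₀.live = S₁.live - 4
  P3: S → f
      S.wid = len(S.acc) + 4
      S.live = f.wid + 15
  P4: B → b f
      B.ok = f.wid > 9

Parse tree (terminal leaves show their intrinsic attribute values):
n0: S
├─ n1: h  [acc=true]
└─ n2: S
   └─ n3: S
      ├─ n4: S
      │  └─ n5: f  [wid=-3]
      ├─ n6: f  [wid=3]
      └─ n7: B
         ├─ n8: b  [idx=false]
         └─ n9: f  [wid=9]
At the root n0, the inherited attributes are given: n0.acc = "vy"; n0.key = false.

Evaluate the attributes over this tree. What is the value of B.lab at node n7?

10

1. n0.acc = "vy"  [given at root]
2. n0.key = false  [given at root]
3. n1.acc = true  [terminal]
4. n2.acc = "x"  [if S₀.key then S₀.acc else "x"]
5. n2.key = true  [h.acc == true]
6. n3.acc = "x"  [if S₀.key then S₀.acc else "w"]
7. n3.key = false  [S₀.key == false]
8. n4.acc = "xr"  [S₀.acc ++ "r"]
9. n4.key = true  [true]
10. n5.wid = -3  [terminal]
11. n4.wid = 6  [len(S.acc) + 4]
12. n4.live = 12  [f.wid + 15]
13. n6.wid = 3  [terminal]
14. n7.lab = 10  [(if S₀.key then f.wid else S₁.wid) + 4]
15. n8.idx = false  [terminal]
16. n9.wid = 9  [terminal]
17. n7.ok = false  [f.wid > 9]
18. n3.wid = 28  [f.wid * -1 + 31]
19. n3.live = 8  [S₁.live - 4]
20. n2.wid = 9  [S₁.wid * -2 + 65]
21. n2.live = 24  [S₁.live + S₁.wid - 12]
22. n0.wid = 12  [S₁.live + S₁.wid - 21]
23. n0.live = 28  [S₁.wid + S₁.live - 5]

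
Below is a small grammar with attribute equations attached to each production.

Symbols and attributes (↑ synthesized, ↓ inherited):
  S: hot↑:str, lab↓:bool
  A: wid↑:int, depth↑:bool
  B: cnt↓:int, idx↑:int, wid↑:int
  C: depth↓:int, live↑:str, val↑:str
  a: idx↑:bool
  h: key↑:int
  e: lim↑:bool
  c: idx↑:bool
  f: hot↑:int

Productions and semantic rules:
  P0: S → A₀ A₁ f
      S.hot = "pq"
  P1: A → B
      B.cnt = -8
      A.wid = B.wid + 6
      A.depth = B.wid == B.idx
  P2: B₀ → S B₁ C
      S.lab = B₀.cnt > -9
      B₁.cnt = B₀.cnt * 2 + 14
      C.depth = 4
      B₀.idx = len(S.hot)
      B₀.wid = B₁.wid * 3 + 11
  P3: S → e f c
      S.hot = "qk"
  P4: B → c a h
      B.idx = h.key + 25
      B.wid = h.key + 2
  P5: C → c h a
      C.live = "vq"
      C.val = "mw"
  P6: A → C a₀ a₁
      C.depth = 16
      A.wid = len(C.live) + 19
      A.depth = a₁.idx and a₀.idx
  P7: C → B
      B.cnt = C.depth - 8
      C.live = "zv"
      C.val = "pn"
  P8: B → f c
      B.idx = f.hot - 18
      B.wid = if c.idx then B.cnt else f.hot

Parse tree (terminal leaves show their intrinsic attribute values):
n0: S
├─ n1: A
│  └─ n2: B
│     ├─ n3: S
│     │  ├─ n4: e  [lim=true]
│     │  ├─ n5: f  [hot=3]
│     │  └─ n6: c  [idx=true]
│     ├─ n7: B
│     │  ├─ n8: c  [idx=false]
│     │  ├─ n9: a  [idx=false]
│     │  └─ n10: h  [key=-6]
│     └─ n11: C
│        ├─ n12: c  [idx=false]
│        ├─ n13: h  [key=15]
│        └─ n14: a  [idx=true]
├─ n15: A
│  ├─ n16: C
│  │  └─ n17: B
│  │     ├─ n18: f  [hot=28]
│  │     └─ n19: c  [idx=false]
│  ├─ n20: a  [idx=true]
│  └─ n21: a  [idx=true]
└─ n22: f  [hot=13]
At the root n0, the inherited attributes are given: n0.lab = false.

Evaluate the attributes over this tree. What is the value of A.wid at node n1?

1. n0.lab = false  [given at root]
2. n2.cnt = -8  [-8]
3. n3.lab = true  [B₀.cnt > -9]
4. n4.lim = true  [terminal]
5. n5.hot = 3  [terminal]
6. n6.idx = true  [terminal]
7. n3.hot = "qk"  ["qk"]
8. n7.cnt = -2  [B₀.cnt * 2 + 14]
9. n8.idx = false  [terminal]
10. n9.idx = false  [terminal]
11. n10.key = -6  [terminal]
12. n7.idx = 19  [h.key + 25]
13. n7.wid = -4  [h.key + 2]
14. n11.depth = 4  [4]
15. n12.idx = false  [terminal]
16. n13.key = 15  [terminal]
17. n14.idx = true  [terminal]
18. n11.live = "vq"  ["vq"]
19. n11.val = "mw"  ["mw"]
20. n2.idx = 2  [len(S.hot)]
21. n2.wid = -1  [B₁.wid * 3 + 11]
22. n1.wid = 5  [B.wid + 6]
23. n1.depth = false  [B.wid == B.idx]
24. n16.depth = 16  [16]
25. n17.cnt = 8  [C.depth - 8]
26. n18.hot = 28  [terminal]
27. n19.idx = false  [terminal]
28. n17.idx = 10  [f.hot - 18]
29. n17.wid = 28  [if c.idx then B.cnt else f.hot]
30. n16.live = "zv"  ["zv"]
31. n16.val = "pn"  ["pn"]
32. n20.idx = true  [terminal]
33. n21.idx = true  [terminal]
34. n15.wid = 21  [len(C.live) + 19]
35. n15.depth = true  [a₁.idx and a₀.idx]
36. n22.hot = 13  [terminal]
37. n0.hot = "pq"  ["pq"]

5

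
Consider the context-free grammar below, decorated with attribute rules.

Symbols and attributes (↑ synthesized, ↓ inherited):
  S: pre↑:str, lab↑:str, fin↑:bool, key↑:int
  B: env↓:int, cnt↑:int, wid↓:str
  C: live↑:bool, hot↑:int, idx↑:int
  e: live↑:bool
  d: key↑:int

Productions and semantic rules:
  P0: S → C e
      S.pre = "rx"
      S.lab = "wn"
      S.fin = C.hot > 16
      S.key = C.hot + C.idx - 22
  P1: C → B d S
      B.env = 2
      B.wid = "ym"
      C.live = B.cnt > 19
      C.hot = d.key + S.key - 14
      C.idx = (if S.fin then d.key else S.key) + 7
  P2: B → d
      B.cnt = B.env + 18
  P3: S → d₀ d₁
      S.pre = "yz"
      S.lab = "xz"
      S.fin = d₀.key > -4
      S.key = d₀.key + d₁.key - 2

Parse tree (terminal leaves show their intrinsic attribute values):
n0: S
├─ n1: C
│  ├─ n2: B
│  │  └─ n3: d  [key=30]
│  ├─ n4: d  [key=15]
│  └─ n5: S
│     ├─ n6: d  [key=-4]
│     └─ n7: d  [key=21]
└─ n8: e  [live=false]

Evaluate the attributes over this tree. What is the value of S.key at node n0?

16

1. n2.env = 2  [2]
2. n2.wid = "ym"  ["ym"]
3. n3.key = 30  [terminal]
4. n2.cnt = 20  [B.env + 18]
5. n4.key = 15  [terminal]
6. n6.key = -4  [terminal]
7. n7.key = 21  [terminal]
8. n5.pre = "yz"  ["yz"]
9. n5.lab = "xz"  ["xz"]
10. n5.fin = false  [d₀.key > -4]
11. n5.key = 15  [d₀.key + d₁.key - 2]
12. n1.live = true  [B.cnt > 19]
13. n1.hot = 16  [d.key + S.key - 14]
14. n1.idx = 22  [(if S.fin then d.key else S.key) + 7]
15. n8.live = false  [terminal]
16. n0.pre = "rx"  ["rx"]
17. n0.lab = "wn"  ["wn"]
18. n0.fin = false  [C.hot > 16]
19. n0.key = 16  [C.hot + C.idx - 22]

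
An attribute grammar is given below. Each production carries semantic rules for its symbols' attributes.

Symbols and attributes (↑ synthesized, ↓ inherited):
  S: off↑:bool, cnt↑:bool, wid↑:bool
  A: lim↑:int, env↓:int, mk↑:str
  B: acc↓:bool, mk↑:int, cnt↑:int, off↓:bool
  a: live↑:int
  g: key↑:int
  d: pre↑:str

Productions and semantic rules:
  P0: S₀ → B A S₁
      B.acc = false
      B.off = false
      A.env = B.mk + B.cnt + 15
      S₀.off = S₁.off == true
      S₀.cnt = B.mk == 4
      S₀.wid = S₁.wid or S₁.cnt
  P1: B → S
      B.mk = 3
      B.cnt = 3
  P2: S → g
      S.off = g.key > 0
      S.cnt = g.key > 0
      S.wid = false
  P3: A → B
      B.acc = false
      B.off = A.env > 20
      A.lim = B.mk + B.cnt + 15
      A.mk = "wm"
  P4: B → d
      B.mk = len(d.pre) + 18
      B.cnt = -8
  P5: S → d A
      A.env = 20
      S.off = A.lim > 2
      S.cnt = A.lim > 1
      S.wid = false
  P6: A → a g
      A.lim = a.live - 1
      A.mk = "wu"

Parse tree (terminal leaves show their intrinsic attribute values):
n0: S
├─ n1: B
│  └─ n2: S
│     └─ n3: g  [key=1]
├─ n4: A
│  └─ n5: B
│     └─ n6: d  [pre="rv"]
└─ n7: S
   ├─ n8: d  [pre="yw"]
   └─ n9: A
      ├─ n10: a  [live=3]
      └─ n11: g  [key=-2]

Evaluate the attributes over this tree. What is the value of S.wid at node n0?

1. n1.acc = false  [false]
2. n1.off = false  [false]
3. n3.key = 1  [terminal]
4. n2.off = true  [g.key > 0]
5. n2.cnt = true  [g.key > 0]
6. n2.wid = false  [false]
7. n1.mk = 3  [3]
8. n1.cnt = 3  [3]
9. n4.env = 21  [B.mk + B.cnt + 15]
10. n5.acc = false  [false]
11. n5.off = true  [A.env > 20]
12. n6.pre = "rv"  [terminal]
13. n5.mk = 20  [len(d.pre) + 18]
14. n5.cnt = -8  [-8]
15. n4.lim = 27  [B.mk + B.cnt + 15]
16. n4.mk = "wm"  ["wm"]
17. n8.pre = "yw"  [terminal]
18. n9.env = 20  [20]
19. n10.live = 3  [terminal]
20. n11.key = -2  [terminal]
21. n9.lim = 2  [a.live - 1]
22. n9.mk = "wu"  ["wu"]
23. n7.off = false  [A.lim > 2]
24. n7.cnt = true  [A.lim > 1]
25. n7.wid = false  [false]
26. n0.off = false  [S₁.off == true]
27. n0.cnt = false  [B.mk == 4]
28. n0.wid = true  [S₁.wid or S₁.cnt]

true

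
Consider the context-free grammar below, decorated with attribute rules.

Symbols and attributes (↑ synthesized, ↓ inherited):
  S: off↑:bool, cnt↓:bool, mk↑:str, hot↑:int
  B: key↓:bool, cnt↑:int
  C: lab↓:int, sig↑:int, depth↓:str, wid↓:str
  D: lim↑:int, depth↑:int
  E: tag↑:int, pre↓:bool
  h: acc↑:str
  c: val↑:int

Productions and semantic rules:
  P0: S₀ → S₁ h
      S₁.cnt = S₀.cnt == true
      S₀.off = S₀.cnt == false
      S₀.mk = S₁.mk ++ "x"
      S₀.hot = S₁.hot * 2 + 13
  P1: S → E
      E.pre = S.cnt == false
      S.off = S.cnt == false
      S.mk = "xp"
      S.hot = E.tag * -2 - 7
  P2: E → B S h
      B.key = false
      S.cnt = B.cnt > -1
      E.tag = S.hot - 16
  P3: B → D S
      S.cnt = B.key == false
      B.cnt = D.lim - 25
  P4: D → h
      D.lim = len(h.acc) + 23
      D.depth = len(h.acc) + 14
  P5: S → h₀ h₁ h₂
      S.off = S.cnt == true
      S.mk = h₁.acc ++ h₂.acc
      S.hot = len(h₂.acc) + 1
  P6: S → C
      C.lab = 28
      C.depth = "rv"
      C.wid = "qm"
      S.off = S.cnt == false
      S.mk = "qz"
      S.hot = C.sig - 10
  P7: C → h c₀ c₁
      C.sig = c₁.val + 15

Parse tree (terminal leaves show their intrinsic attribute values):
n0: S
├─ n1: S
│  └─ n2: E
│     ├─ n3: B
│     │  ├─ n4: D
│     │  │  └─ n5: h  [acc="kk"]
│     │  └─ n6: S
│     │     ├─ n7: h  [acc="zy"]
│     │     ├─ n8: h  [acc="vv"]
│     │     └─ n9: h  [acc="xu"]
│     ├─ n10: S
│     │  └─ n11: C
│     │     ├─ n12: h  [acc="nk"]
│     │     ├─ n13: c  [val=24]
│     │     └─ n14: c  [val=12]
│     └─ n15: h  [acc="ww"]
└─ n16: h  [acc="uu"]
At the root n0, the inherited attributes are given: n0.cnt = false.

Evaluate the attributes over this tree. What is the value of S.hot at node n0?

-5

1. n0.cnt = false  [given at root]
2. n1.cnt = false  [S₀.cnt == true]
3. n2.pre = true  [S.cnt == false]
4. n3.key = false  [false]
5. n5.acc = "kk"  [terminal]
6. n4.lim = 25  [len(h.acc) + 23]
7. n4.depth = 16  [len(h.acc) + 14]
8. n6.cnt = true  [B.key == false]
9. n7.acc = "zy"  [terminal]
10. n8.acc = "vv"  [terminal]
11. n9.acc = "xu"  [terminal]
12. n6.off = true  [S.cnt == true]
13. n6.mk = "vvxu"  [h₁.acc ++ h₂.acc]
14. n6.hot = 3  [len(h₂.acc) + 1]
15. n3.cnt = 0  [D.lim - 25]
16. n10.cnt = true  [B.cnt > -1]
17. n11.lab = 28  [28]
18. n11.depth = "rv"  ["rv"]
19. n11.wid = "qm"  ["qm"]
20. n12.acc = "nk"  [terminal]
21. n13.val = 24  [terminal]
22. n14.val = 12  [terminal]
23. n11.sig = 27  [c₁.val + 15]
24. n10.off = false  [S.cnt == false]
25. n10.mk = "qz"  ["qz"]
26. n10.hot = 17  [C.sig - 10]
27. n15.acc = "ww"  [terminal]
28. n2.tag = 1  [S.hot - 16]
29. n1.off = true  [S.cnt == false]
30. n1.mk = "xp"  ["xp"]
31. n1.hot = -9  [E.tag * -2 - 7]
32. n16.acc = "uu"  [terminal]
33. n0.off = true  [S₀.cnt == false]
34. n0.mk = "xpx"  [S₁.mk ++ "x"]
35. n0.hot = -5  [S₁.hot * 2 + 13]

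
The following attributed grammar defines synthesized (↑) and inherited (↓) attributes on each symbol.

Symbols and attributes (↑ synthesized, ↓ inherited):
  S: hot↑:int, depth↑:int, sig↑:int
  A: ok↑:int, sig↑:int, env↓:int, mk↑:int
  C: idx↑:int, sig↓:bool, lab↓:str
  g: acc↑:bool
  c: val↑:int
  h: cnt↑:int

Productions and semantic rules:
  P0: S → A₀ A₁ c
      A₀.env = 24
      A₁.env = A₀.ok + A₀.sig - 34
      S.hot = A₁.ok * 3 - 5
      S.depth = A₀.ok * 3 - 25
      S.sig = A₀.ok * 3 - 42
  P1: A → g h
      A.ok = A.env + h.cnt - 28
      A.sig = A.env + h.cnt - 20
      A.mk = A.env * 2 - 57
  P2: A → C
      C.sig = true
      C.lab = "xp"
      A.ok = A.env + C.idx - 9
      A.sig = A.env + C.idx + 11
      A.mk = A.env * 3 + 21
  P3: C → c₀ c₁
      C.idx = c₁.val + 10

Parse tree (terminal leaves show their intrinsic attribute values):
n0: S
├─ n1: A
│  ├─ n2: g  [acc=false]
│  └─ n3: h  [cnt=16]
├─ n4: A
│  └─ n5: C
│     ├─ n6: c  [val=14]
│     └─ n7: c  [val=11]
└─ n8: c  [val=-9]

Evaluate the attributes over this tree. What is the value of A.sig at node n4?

1. n1.env = 24  [24]
2. n2.acc = false  [terminal]
3. n3.cnt = 16  [terminal]
4. n1.ok = 12  [A.env + h.cnt - 28]
5. n1.sig = 20  [A.env + h.cnt - 20]
6. n1.mk = -9  [A.env * 2 - 57]
7. n4.env = -2  [A₀.ok + A₀.sig - 34]
8. n5.sig = true  [true]
9. n5.lab = "xp"  ["xp"]
10. n6.val = 14  [terminal]
11. n7.val = 11  [terminal]
12. n5.idx = 21  [c₁.val + 10]
13. n4.ok = 10  [A.env + C.idx - 9]
14. n4.sig = 30  [A.env + C.idx + 11]
15. n4.mk = 15  [A.env * 3 + 21]
16. n8.val = -9  [terminal]
17. n0.hot = 25  [A₁.ok * 3 - 5]
18. n0.depth = 11  [A₀.ok * 3 - 25]
19. n0.sig = -6  [A₀.ok * 3 - 42]

30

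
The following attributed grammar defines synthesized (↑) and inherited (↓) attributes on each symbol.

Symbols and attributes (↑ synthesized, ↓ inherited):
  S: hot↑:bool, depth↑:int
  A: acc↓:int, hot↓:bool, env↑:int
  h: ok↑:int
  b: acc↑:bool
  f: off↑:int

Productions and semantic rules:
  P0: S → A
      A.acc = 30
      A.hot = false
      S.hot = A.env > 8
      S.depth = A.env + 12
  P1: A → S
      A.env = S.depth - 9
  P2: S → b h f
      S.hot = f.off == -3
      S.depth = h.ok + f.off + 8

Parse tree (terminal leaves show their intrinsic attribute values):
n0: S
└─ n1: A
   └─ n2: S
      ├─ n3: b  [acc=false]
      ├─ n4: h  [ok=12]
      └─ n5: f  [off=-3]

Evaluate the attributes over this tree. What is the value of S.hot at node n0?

1. n1.acc = 30  [30]
2. n1.hot = false  [false]
3. n3.acc = false  [terminal]
4. n4.ok = 12  [terminal]
5. n5.off = -3  [terminal]
6. n2.hot = true  [f.off == -3]
7. n2.depth = 17  [h.ok + f.off + 8]
8. n1.env = 8  [S.depth - 9]
9. n0.hot = false  [A.env > 8]
10. n0.depth = 20  [A.env + 12]

false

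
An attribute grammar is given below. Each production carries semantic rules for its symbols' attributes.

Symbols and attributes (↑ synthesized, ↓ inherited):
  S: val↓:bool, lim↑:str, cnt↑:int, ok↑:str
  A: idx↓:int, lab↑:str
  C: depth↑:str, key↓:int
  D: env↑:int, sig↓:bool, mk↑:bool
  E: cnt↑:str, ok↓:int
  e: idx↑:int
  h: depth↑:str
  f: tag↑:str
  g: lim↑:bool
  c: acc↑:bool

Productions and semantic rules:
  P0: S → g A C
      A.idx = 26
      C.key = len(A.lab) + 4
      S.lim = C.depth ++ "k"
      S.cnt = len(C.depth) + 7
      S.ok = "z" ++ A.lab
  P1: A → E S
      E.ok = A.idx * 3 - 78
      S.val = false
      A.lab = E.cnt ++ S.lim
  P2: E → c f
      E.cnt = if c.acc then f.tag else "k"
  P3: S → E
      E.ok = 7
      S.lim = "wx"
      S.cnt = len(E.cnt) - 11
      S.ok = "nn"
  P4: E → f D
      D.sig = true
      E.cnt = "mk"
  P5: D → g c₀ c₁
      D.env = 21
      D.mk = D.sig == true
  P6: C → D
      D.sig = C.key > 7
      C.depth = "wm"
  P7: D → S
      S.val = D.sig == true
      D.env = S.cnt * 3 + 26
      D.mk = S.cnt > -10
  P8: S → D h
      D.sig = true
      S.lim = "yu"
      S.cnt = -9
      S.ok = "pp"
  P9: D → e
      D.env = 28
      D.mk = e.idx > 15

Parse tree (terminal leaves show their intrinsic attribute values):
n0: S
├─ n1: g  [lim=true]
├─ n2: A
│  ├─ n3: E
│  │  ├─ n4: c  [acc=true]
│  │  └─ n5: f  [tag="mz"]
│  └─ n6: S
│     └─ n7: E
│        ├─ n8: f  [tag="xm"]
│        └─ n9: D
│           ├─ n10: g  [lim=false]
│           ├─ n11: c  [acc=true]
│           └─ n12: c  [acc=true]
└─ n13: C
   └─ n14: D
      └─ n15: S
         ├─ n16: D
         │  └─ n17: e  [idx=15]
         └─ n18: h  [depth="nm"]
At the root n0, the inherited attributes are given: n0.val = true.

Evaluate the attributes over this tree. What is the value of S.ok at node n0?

1. n0.val = true  [given at root]
2. n1.lim = true  [terminal]
3. n2.idx = 26  [26]
4. n3.ok = 0  [A.idx * 3 - 78]
5. n4.acc = true  [terminal]
6. n5.tag = "mz"  [terminal]
7. n3.cnt = "mz"  [if c.acc then f.tag else "k"]
8. n6.val = false  [false]
9. n7.ok = 7  [7]
10. n8.tag = "xm"  [terminal]
11. n9.sig = true  [true]
12. n10.lim = false  [terminal]
13. n11.acc = true  [terminal]
14. n12.acc = true  [terminal]
15. n9.env = 21  [21]
16. n9.mk = true  [D.sig == true]
17. n7.cnt = "mk"  ["mk"]
18. n6.lim = "wx"  ["wx"]
19. n6.cnt = -9  [len(E.cnt) - 11]
20. n6.ok = "nn"  ["nn"]
21. n2.lab = "mzwx"  [E.cnt ++ S.lim]
22. n13.key = 8  [len(A.lab) + 4]
23. n14.sig = true  [C.key > 7]
24. n15.val = true  [D.sig == true]
25. n16.sig = true  [true]
26. n17.idx = 15  [terminal]
27. n16.env = 28  [28]
28. n16.mk = false  [e.idx > 15]
29. n18.depth = "nm"  [terminal]
30. n15.lim = "yu"  ["yu"]
31. n15.cnt = -9  [-9]
32. n15.ok = "pp"  ["pp"]
33. n14.env = -1  [S.cnt * 3 + 26]
34. n14.mk = true  [S.cnt > -10]
35. n13.depth = "wm"  ["wm"]
36. n0.lim = "wmk"  [C.depth ++ "k"]
37. n0.cnt = 9  [len(C.depth) + 7]
38. n0.ok = "zmzwx"  ["z" ++ A.lab]

"zmzwx"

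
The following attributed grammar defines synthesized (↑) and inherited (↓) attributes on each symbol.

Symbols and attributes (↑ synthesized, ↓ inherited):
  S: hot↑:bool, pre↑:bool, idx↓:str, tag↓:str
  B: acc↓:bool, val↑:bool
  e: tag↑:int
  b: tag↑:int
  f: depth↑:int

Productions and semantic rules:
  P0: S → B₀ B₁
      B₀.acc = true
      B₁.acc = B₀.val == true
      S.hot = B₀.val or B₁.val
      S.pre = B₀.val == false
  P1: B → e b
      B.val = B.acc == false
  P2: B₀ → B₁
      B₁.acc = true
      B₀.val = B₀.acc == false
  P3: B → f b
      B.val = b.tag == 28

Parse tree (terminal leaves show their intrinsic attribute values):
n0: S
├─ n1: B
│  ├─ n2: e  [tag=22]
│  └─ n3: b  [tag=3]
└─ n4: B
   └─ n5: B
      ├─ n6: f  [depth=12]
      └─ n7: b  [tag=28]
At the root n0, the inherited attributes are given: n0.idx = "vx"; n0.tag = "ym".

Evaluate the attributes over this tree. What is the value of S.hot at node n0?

true

1. n0.idx = "vx"  [given at root]
2. n0.tag = "ym"  [given at root]
3. n1.acc = true  [true]
4. n2.tag = 22  [terminal]
5. n3.tag = 3  [terminal]
6. n1.val = false  [B.acc == false]
7. n4.acc = false  [B₀.val == true]
8. n5.acc = true  [true]
9. n6.depth = 12  [terminal]
10. n7.tag = 28  [terminal]
11. n5.val = true  [b.tag == 28]
12. n4.val = true  [B₀.acc == false]
13. n0.hot = true  [B₀.val or B₁.val]
14. n0.pre = true  [B₀.val == false]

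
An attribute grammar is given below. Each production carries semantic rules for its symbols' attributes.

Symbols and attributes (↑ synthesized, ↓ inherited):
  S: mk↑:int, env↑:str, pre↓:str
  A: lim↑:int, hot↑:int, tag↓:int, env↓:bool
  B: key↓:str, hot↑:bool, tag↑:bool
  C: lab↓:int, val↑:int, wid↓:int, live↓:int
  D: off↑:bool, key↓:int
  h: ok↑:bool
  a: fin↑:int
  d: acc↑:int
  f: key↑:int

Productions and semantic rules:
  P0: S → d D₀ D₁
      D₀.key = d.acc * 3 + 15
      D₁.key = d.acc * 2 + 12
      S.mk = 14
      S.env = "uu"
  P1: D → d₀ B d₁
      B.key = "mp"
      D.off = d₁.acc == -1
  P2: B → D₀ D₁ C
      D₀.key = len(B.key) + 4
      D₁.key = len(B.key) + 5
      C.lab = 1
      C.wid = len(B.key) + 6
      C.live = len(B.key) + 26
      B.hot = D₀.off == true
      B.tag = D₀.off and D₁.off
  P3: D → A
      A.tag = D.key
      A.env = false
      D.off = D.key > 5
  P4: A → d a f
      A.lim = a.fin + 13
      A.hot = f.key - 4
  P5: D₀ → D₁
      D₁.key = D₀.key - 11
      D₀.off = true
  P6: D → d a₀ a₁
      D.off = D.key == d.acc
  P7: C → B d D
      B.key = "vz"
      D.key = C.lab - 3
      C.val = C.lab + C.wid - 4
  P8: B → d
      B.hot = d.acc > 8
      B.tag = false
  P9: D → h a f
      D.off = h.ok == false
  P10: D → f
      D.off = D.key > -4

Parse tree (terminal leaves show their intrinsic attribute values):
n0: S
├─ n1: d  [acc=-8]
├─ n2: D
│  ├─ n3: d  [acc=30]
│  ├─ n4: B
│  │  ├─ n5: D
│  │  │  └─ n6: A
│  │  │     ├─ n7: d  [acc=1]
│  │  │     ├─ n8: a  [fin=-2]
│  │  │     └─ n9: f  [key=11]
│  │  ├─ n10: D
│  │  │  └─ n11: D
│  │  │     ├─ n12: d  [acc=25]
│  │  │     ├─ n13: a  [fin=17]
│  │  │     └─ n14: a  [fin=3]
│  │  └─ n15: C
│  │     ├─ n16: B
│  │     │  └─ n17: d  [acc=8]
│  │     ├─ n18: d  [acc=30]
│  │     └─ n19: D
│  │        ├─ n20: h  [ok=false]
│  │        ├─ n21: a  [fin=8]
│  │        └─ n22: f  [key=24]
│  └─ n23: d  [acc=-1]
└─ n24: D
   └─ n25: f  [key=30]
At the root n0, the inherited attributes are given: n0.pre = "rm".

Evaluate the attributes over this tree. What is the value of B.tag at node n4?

1. n0.pre = "rm"  [given at root]
2. n1.acc = -8  [terminal]
3. n2.key = -9  [d.acc * 3 + 15]
4. n3.acc = 30  [terminal]
5. n4.key = "mp"  ["mp"]
6. n5.key = 6  [len(B.key) + 4]
7. n6.tag = 6  [D.key]
8. n6.env = false  [false]
9. n7.acc = 1  [terminal]
10. n8.fin = -2  [terminal]
11. n9.key = 11  [terminal]
12. n6.lim = 11  [a.fin + 13]
13. n6.hot = 7  [f.key - 4]
14. n5.off = true  [D.key > 5]
15. n10.key = 7  [len(B.key) + 5]
16. n11.key = -4  [D₀.key - 11]
17. n12.acc = 25  [terminal]
18. n13.fin = 17  [terminal]
19. n14.fin = 3  [terminal]
20. n11.off = false  [D.key == d.acc]
21. n10.off = true  [true]
22. n15.lab = 1  [1]
23. n15.wid = 8  [len(B.key) + 6]
24. n15.live = 28  [len(B.key) + 26]
25. n16.key = "vz"  ["vz"]
26. n17.acc = 8  [terminal]
27. n16.hot = false  [d.acc > 8]
28. n16.tag = false  [false]
29. n18.acc = 30  [terminal]
30. n19.key = -2  [C.lab - 3]
31. n20.ok = false  [terminal]
32. n21.fin = 8  [terminal]
33. n22.key = 24  [terminal]
34. n19.off = true  [h.ok == false]
35. n15.val = 5  [C.lab + C.wid - 4]
36. n4.hot = true  [D₀.off == true]
37. n4.tag = true  [D₀.off and D₁.off]
38. n23.acc = -1  [terminal]
39. n2.off = true  [d₁.acc == -1]
40. n24.key = -4  [d.acc * 2 + 12]
41. n25.key = 30  [terminal]
42. n24.off = false  [D.key > -4]
43. n0.mk = 14  [14]
44. n0.env = "uu"  ["uu"]

true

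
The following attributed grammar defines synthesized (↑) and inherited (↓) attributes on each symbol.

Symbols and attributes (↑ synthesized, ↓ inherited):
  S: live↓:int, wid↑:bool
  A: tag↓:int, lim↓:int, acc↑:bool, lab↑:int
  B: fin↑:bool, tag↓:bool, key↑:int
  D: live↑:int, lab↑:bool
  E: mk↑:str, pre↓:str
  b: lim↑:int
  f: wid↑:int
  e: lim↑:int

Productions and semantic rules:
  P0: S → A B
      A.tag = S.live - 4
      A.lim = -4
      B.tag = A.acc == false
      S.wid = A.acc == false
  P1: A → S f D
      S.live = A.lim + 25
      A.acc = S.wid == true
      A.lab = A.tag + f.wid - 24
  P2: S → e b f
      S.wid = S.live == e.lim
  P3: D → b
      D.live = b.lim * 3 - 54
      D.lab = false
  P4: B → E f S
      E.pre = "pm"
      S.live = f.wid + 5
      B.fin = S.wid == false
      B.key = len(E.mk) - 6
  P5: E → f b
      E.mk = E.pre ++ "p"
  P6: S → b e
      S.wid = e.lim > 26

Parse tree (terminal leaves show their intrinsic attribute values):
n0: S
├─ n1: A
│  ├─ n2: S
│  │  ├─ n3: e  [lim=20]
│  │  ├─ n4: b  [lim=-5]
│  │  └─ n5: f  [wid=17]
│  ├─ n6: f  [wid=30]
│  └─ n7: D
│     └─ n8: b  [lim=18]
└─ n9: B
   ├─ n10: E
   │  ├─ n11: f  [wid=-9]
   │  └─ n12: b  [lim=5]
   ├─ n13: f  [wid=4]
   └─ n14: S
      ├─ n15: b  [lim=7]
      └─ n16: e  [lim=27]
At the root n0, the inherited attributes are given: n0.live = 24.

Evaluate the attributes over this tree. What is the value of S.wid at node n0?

true

1. n0.live = 24  [given at root]
2. n1.tag = 20  [S.live - 4]
3. n1.lim = -4  [-4]
4. n2.live = 21  [A.lim + 25]
5. n3.lim = 20  [terminal]
6. n4.lim = -5  [terminal]
7. n5.wid = 17  [terminal]
8. n2.wid = false  [S.live == e.lim]
9. n6.wid = 30  [terminal]
10. n8.lim = 18  [terminal]
11. n7.live = 0  [b.lim * 3 - 54]
12. n7.lab = false  [false]
13. n1.acc = false  [S.wid == true]
14. n1.lab = 26  [A.tag + f.wid - 24]
15. n9.tag = true  [A.acc == false]
16. n10.pre = "pm"  ["pm"]
17. n11.wid = -9  [terminal]
18. n12.lim = 5  [terminal]
19. n10.mk = "pmp"  [E.pre ++ "p"]
20. n13.wid = 4  [terminal]
21. n14.live = 9  [f.wid + 5]
22. n15.lim = 7  [terminal]
23. n16.lim = 27  [terminal]
24. n14.wid = true  [e.lim > 26]
25. n9.fin = false  [S.wid == false]
26. n9.key = -3  [len(E.mk) - 6]
27. n0.wid = true  [A.acc == false]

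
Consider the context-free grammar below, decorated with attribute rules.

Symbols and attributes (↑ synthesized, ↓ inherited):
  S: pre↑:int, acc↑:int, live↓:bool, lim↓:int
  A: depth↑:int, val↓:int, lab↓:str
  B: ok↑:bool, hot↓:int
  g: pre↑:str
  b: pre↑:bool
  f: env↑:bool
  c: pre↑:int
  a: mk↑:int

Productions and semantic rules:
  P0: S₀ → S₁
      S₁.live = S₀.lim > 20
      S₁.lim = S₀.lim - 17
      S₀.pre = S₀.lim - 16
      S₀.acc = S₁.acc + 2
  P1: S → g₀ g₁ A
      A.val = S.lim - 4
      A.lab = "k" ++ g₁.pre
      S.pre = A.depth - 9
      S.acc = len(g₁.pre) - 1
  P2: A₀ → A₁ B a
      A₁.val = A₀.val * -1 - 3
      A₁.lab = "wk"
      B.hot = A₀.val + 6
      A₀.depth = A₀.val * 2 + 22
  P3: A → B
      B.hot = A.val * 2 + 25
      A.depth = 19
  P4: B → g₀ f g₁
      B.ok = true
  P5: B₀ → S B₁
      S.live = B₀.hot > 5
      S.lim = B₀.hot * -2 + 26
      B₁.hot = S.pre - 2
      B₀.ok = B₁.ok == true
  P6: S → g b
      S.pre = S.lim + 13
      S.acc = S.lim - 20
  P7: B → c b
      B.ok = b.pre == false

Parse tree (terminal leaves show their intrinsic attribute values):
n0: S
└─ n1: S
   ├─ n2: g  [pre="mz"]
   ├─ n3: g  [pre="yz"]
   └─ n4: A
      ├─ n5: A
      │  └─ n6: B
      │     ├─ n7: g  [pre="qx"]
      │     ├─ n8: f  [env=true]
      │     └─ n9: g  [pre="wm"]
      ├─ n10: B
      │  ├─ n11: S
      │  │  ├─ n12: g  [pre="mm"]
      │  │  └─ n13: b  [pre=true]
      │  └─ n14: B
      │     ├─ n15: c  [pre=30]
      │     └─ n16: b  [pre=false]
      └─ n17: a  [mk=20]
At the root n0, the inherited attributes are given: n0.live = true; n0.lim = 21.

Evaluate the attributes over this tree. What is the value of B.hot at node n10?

1. n0.live = true  [given at root]
2. n0.lim = 21  [given at root]
3. n1.live = true  [S₀.lim > 20]
4. n1.lim = 4  [S₀.lim - 17]
5. n2.pre = "mz"  [terminal]
6. n3.pre = "yz"  [terminal]
7. n4.val = 0  [S.lim - 4]
8. n4.lab = "kyz"  ["k" ++ g₁.pre]
9. n5.val = -3  [A₀.val * -1 - 3]
10. n5.lab = "wk"  ["wk"]
11. n6.hot = 19  [A.val * 2 + 25]
12. n7.pre = "qx"  [terminal]
13. n8.env = true  [terminal]
14. n9.pre = "wm"  [terminal]
15. n6.ok = true  [true]
16. n5.depth = 19  [19]
17. n10.hot = 6  [A₀.val + 6]
18. n11.live = true  [B₀.hot > 5]
19. n11.lim = 14  [B₀.hot * -2 + 26]
20. n12.pre = "mm"  [terminal]
21. n13.pre = true  [terminal]
22. n11.pre = 27  [S.lim + 13]
23. n11.acc = -6  [S.lim - 20]
24. n14.hot = 25  [S.pre - 2]
25. n15.pre = 30  [terminal]
26. n16.pre = false  [terminal]
27. n14.ok = true  [b.pre == false]
28. n10.ok = true  [B₁.ok == true]
29. n17.mk = 20  [terminal]
30. n4.depth = 22  [A₀.val * 2 + 22]
31. n1.pre = 13  [A.depth - 9]
32. n1.acc = 1  [len(g₁.pre) - 1]
33. n0.pre = 5  [S₀.lim - 16]
34. n0.acc = 3  [S₁.acc + 2]

6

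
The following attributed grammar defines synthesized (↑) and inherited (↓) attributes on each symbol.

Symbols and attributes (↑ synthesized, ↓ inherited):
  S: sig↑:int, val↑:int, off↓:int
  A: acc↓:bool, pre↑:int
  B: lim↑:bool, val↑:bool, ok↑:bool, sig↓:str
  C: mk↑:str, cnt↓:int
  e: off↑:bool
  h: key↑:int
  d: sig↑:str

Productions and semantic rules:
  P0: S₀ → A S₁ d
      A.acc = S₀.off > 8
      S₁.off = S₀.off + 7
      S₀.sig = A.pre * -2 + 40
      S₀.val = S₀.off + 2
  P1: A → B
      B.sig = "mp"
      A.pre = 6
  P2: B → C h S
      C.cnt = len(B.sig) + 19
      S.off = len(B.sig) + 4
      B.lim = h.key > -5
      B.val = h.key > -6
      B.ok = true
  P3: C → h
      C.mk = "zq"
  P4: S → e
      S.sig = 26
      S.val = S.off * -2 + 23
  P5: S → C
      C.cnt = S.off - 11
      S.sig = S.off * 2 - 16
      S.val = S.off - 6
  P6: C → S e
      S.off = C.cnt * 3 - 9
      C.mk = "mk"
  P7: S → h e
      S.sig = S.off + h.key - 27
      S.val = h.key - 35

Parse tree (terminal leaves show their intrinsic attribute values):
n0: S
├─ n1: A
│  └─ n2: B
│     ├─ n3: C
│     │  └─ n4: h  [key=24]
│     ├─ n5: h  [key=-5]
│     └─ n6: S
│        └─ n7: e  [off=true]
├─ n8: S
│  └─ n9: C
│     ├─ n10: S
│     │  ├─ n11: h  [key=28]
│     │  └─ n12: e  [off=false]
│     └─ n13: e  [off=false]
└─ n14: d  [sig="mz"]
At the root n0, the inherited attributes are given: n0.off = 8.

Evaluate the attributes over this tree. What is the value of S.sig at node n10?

1. n0.off = 8  [given at root]
2. n1.acc = false  [S₀.off > 8]
3. n2.sig = "mp"  ["mp"]
4. n3.cnt = 21  [len(B.sig) + 19]
5. n4.key = 24  [terminal]
6. n3.mk = "zq"  ["zq"]
7. n5.key = -5  [terminal]
8. n6.off = 6  [len(B.sig) + 4]
9. n7.off = true  [terminal]
10. n6.sig = 26  [26]
11. n6.val = 11  [S.off * -2 + 23]
12. n2.lim = false  [h.key > -5]
13. n2.val = true  [h.key > -6]
14. n2.ok = true  [true]
15. n1.pre = 6  [6]
16. n8.off = 15  [S₀.off + 7]
17. n9.cnt = 4  [S.off - 11]
18. n10.off = 3  [C.cnt * 3 - 9]
19. n11.key = 28  [terminal]
20. n12.off = false  [terminal]
21. n10.sig = 4  [S.off + h.key - 27]
22. n10.val = -7  [h.key - 35]
23. n13.off = false  [terminal]
24. n9.mk = "mk"  ["mk"]
25. n8.sig = 14  [S.off * 2 - 16]
26. n8.val = 9  [S.off - 6]
27. n14.sig = "mz"  [terminal]
28. n0.sig = 28  [A.pre * -2 + 40]
29. n0.val = 10  [S₀.off + 2]

4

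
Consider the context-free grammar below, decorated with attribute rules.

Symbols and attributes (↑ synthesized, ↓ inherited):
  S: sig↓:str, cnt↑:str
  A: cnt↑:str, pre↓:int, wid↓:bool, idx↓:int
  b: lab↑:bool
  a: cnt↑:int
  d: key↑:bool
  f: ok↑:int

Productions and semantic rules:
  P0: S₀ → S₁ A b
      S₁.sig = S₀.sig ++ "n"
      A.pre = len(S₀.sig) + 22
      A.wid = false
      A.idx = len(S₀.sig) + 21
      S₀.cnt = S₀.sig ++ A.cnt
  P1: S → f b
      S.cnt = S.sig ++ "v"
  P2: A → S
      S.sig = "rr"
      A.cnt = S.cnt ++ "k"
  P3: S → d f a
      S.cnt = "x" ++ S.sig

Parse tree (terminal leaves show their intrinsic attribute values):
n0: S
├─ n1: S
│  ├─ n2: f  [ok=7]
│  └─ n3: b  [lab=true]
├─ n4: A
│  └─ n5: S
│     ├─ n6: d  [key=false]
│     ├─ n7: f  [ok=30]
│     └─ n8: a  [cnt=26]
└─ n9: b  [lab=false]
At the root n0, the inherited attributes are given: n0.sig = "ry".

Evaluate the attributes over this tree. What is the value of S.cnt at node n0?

1. n0.sig = "ry"  [given at root]
2. n1.sig = "ryn"  [S₀.sig ++ "n"]
3. n2.ok = 7  [terminal]
4. n3.lab = true  [terminal]
5. n1.cnt = "rynv"  [S.sig ++ "v"]
6. n4.pre = 24  [len(S₀.sig) + 22]
7. n4.wid = false  [false]
8. n4.idx = 23  [len(S₀.sig) + 21]
9. n5.sig = "rr"  ["rr"]
10. n6.key = false  [terminal]
11. n7.ok = 30  [terminal]
12. n8.cnt = 26  [terminal]
13. n5.cnt = "xrr"  ["x" ++ S.sig]
14. n4.cnt = "xrrk"  [S.cnt ++ "k"]
15. n9.lab = false  [terminal]
16. n0.cnt = "ryxrrk"  [S₀.sig ++ A.cnt]

"ryxrrk"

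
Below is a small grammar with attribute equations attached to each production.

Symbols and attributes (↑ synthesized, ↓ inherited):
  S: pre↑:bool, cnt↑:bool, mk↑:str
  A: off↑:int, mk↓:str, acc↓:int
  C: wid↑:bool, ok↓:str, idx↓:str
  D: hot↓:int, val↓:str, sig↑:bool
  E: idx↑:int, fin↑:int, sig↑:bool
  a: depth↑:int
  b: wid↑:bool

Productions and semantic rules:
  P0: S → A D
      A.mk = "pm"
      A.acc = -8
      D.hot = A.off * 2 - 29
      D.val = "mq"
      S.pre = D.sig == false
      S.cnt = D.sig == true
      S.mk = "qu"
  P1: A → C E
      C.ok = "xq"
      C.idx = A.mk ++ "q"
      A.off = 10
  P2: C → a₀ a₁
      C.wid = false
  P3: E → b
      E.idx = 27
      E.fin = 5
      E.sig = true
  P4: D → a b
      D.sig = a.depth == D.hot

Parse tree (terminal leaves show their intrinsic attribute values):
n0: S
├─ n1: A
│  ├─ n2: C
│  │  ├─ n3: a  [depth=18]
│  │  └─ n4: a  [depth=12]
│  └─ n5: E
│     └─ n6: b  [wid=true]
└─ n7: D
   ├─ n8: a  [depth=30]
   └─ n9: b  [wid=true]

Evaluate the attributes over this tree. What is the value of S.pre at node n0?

true

1. n1.mk = "pm"  ["pm"]
2. n1.acc = -8  [-8]
3. n2.ok = "xq"  ["xq"]
4. n2.idx = "pmq"  [A.mk ++ "q"]
5. n3.depth = 18  [terminal]
6. n4.depth = 12  [terminal]
7. n2.wid = false  [false]
8. n6.wid = true  [terminal]
9. n5.idx = 27  [27]
10. n5.fin = 5  [5]
11. n5.sig = true  [true]
12. n1.off = 10  [10]
13. n7.hot = -9  [A.off * 2 - 29]
14. n7.val = "mq"  ["mq"]
15. n8.depth = 30  [terminal]
16. n9.wid = true  [terminal]
17. n7.sig = false  [a.depth == D.hot]
18. n0.pre = true  [D.sig == false]
19. n0.cnt = false  [D.sig == true]
20. n0.mk = "qu"  ["qu"]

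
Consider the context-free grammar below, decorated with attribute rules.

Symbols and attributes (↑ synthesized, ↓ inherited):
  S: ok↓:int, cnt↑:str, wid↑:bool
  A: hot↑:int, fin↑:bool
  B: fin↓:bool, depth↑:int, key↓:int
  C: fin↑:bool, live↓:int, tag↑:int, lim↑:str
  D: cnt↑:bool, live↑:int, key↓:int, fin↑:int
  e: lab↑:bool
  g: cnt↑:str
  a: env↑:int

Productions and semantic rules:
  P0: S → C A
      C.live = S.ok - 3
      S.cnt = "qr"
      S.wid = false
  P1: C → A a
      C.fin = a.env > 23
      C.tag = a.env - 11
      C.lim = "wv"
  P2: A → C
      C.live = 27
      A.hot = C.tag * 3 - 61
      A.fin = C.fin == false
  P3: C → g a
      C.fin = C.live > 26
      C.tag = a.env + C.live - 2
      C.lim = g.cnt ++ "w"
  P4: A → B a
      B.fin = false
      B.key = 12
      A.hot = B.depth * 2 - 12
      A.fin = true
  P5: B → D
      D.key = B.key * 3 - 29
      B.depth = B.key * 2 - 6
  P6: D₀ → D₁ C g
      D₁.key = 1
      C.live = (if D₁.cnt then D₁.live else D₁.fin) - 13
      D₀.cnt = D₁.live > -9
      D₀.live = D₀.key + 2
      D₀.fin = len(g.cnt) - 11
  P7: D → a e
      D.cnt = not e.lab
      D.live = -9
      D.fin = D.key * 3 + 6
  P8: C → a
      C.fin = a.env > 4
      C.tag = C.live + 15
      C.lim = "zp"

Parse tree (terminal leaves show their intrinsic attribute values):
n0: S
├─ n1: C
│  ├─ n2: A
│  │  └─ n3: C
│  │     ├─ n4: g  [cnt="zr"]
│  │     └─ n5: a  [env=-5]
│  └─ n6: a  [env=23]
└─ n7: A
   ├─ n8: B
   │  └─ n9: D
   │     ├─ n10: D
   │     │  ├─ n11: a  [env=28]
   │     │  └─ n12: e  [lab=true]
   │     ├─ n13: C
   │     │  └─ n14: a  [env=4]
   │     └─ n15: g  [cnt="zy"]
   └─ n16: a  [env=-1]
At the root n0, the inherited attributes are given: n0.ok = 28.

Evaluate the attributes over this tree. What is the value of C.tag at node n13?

1. n0.ok = 28  [given at root]
2. n1.live = 25  [S.ok - 3]
3. n3.live = 27  [27]
4. n4.cnt = "zr"  [terminal]
5. n5.env = -5  [terminal]
6. n3.fin = true  [C.live > 26]
7. n3.tag = 20  [a.env + C.live - 2]
8. n3.lim = "zrw"  [g.cnt ++ "w"]
9. n2.hot = -1  [C.tag * 3 - 61]
10. n2.fin = false  [C.fin == false]
11. n6.env = 23  [terminal]
12. n1.fin = false  [a.env > 23]
13. n1.tag = 12  [a.env - 11]
14. n1.lim = "wv"  ["wv"]
15. n8.fin = false  [false]
16. n8.key = 12  [12]
17. n9.key = 7  [B.key * 3 - 29]
18. n10.key = 1  [1]
19. n11.env = 28  [terminal]
20. n12.lab = true  [terminal]
21. n10.cnt = false  [not e.lab]
22. n10.live = -9  [-9]
23. n10.fin = 9  [D.key * 3 + 6]
24. n13.live = -4  [(if D₁.cnt then D₁.live else D₁.fin) - 13]
25. n14.env = 4  [terminal]
26. n13.fin = false  [a.env > 4]
27. n13.tag = 11  [C.live + 15]
28. n13.lim = "zp"  ["zp"]
29. n15.cnt = "zy"  [terminal]
30. n9.cnt = false  [D₁.live > -9]
31. n9.live = 9  [D₀.key + 2]
32. n9.fin = -9  [len(g.cnt) - 11]
33. n8.depth = 18  [B.key * 2 - 6]
34. n16.env = -1  [terminal]
35. n7.hot = 24  [B.depth * 2 - 12]
36. n7.fin = true  [true]
37. n0.cnt = "qr"  ["qr"]
38. n0.wid = false  [false]

11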